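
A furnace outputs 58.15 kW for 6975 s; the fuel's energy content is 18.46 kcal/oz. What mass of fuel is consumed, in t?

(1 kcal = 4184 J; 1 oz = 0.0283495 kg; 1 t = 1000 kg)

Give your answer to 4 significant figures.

58.15 kW → 58150 W
E = P × t = 58150 × 6975 = 4.05596×10⁸ J
18.46 kcal/oz → 2.72444×10⁶ J/kg
m = E / e_s = 4.05596×10⁸ / 2.72444×10⁶ = 148.873 kg
In t: 148.873 / 1000 = 0.148873 t

0.1489 t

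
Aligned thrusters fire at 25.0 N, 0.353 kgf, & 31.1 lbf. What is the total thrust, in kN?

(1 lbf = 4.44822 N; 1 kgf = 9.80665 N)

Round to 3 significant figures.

0.167 kN

25.0 N (already N)
0.353 kgf × 9.80665 = 3.46175 N
31.1 lbf × 4.44822 = 138.34 N
Total: 25 + 3.46175 + 138.34 = 166.802 N
In kN: 166.802 / 1000 = 0.166802 kN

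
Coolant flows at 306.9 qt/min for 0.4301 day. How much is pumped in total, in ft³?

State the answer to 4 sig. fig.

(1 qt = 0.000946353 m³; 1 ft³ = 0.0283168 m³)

6352 ft³

306.9 qt/min → 0.0048406 m³/s
0.4301 day → 37160.6 s
V = Q × t = 0.0048406 × 37160.6 = 179.88 m³
In ft³: 179.88 / 0.0283168 = 6352.41 ft³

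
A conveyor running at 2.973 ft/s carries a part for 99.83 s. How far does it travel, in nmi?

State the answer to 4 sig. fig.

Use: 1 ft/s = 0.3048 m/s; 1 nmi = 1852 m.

2.973 ft/s × 0.3048 = 0.90617 m/s
d = v × t = 0.90617 m/s × 99.83 s = 90.463 m
90.463 m ÷ (1852 m/nmi) = 0.0488461 nmi

0.04885 nmi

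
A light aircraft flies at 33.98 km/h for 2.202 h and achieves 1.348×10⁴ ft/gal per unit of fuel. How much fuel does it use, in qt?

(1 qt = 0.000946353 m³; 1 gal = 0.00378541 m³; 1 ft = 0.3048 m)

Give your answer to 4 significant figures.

72.84 qt

33.98 km/h → 9.43889 m/s
2.202 h → 7927.2 s
d = v × t = 9.43889 × 7927.2 = 74824 m
1.348×10⁴ ft/gal → 1.08541×10⁶ m/m³
V = d / (distance per unit fuel) = 74824 / 1.08541×10⁶ = 0.0689362 m³
In qt: 0.0689362 / 0.000946353 = 72.8441 qt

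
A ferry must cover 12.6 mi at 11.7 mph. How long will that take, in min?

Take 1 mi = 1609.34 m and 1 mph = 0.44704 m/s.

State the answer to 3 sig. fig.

64.6 min

12.6 mi × 1609.34 → 20277.7 m
11.7 mph × 0.44704 → 5.23037 m/s
t = d / v = 20277.7 m / 5.23037 m/s = 3876.92 s
3876.92 s ÷ (60 s/min) = 64.6153 min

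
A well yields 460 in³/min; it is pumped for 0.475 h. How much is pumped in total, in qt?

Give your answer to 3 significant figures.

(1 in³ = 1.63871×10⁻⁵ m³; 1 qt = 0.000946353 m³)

227 qt

460 in³/min → 1.25634×10⁻⁴ m³/s
0.475 h → 1710 s
V = Q × t = 1.25634×10⁻⁴ × 1710 = 0.214834 m³
In qt: 0.214834 / 0.000946353 = 227.013 qt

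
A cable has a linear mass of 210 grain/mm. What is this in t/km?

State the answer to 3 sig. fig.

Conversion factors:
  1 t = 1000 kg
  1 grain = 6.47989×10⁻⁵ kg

210 grain/mm × 6.47989×10⁻⁵ kg/grain ÷ 0.001 m/mm = 13.6078 kg/m
13.6078 kg/m ÷ 1000 kg/t × 1000 m/km = 13.6078 t/km

13.6 t/km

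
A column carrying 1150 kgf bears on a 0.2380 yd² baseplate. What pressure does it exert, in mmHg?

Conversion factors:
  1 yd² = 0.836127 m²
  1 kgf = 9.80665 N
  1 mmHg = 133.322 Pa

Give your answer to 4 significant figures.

1150 kgf × 9.80665 → 11277.6 N
0.2380 yd² × 0.836127 → 0.198998 m²
P = F / A = 11277.6 N / 0.198998 m² = 56671.9 Pa
56671.9 Pa ÷ (133.322 Pa/mmHg) = 425.075 mmHg

425.1 mmHg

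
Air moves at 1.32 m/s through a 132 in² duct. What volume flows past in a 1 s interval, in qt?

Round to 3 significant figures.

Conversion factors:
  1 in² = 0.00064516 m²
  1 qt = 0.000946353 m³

119 qt

132 in² × 0.00064516 → 0.0851611 m²
V = v × A × t = 1.32 m/s × 0.0851611 m² × 1 s = 0.112413 m³
0.112413 m³ ÷ (0.000946353 m³/qt) = 118.785 qt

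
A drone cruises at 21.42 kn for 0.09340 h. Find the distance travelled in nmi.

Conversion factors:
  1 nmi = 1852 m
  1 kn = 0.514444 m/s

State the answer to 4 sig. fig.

2.001 nmi

21.42 kn × 0.514444 → 11.0194 m/s
0.09340 h × 3600 → 336.24 s
d = v × t = 11.0194 m/s × 336.24 s = 3705.16 m
3705.16 m ÷ (1852 m/nmi) = 2.00063 nmi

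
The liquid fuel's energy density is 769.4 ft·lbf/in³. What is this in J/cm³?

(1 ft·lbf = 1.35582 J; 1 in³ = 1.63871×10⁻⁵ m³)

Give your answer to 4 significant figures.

63.66 J/cm³

769.4 ft·lbf/in³ × 1.35582 J/ft·lbf ÷ 1.63871×10⁻⁵ m³/in³ = 6.36579×10⁷ J/m³
6.36579×10⁷ J/m³ × 10⁻⁶ m³/cm³ = 63.6579 J/cm³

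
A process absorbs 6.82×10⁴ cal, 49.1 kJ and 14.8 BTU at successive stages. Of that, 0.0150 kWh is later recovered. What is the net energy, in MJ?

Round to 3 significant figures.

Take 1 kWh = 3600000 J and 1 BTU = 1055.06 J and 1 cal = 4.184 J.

0.296 MJ

6.82×10⁴ cal × 4.184 = 285349 J
49.1 kJ × 1000 = 49100 J
14.8 BTU × 1055.06 = 15614.9 J
0.0150 kWh × 3600000 = 54000 J
Result: 285349 + 49100 + 15614.9 − 54000 = 296064 J
In MJ: 296064 / 1000000 = 0.296064 MJ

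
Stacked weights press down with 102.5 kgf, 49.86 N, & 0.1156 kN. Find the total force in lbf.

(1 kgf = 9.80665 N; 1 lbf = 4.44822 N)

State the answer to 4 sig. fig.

263.2 lbf

102.5 kgf × 9.80665 = 1005.18 N
49.86 N (already N)
0.1156 kN × 1000 = 115.6 N
Sum: 1005.18 + 49.86 + 115.6 = 1170.64 N
In lbf: 1170.64 / 4.44822 = 263.17 lbf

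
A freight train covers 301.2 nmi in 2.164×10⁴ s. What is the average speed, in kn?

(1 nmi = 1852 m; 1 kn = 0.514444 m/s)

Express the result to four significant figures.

301.2 nmi × 1852 = 557822 m
v = d / t = 557822 m / 21640 s = 25.7774 m/s
25.7774 m/s ÷ (0.514444 m/s/kn) = 50.1073 kn

50.11 kn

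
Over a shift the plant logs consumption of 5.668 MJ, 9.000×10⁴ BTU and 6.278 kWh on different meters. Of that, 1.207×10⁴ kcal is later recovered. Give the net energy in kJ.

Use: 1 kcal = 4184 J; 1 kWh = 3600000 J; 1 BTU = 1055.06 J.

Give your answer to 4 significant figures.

5.668 MJ × 1000000 → 5.668×10⁶ J
9.000×10⁴ BTU × 1055.06 → 9.49554×10⁷ J
6.278 kWh × 3600000 → 2.26008×10⁷ J
1.207×10⁴ kcal × 4184 → 5.05009×10⁷ J
Result: 5.668×10⁶ + 9.49554×10⁷ + 2.26008×10⁷ − 5.05009×10⁷ = 7.27233×10⁷ J
In kJ: 7.27233×10⁷ / 1000 = 72723.3 kJ

7.272×10⁴ kJ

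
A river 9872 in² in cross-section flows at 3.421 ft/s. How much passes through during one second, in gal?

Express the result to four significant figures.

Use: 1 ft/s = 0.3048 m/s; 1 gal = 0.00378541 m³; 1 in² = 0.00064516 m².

1754 gal

3.421 ft/s × 0.3048 = 1.04272 m/s
9872 in² × 0.00064516 = 6.36902 m²
V = v × A × t = 1.04272 m/s × 6.36902 m² × 1 s = 6.6411 m³
6.6411 m³ ÷ (0.00378541 m³/gal) = 1754.39 gal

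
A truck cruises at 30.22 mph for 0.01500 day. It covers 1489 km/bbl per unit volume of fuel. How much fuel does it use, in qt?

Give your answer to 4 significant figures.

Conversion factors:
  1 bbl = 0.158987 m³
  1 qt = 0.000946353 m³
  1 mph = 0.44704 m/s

30.22 mph → 13.5095 m/s
0.01500 day → 1296 s
d = v × t = 13.5095 × 1296 = 17508.3 m
1489 km/bbl → 9.36555×10⁶ m/m³
V = d / (distance per unit fuel) = 17508.3 / 9.36555×10⁶ = 0.00186944 m³
In qt: 0.00186944 / 0.000946353 = 1.97542 qt

1.975 qt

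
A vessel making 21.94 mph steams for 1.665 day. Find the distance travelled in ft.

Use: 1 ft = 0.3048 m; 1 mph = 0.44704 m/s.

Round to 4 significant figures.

4.629×10⁶ ft

21.94 mph × 0.44704 → 9.80806 m/s
1.665 day × 86400 → 143856 s
d = v × t = 9.80806 m/s × 143856 s = 1.41095×10⁶ m
1.41095×10⁶ m ÷ (0.3048 m/ft) = 4.6291×10⁶ ft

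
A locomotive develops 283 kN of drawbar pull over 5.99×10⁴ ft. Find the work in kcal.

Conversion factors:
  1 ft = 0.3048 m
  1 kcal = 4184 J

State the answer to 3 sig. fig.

283 kN × 1000 → 283000 N
5.99×10⁴ ft × 0.3048 → 18257.5 m
W = F × d = 283000 N × 18257.5 m = 5.16687×10⁹ J
5.16687×10⁹ J ÷ (4184 J/kcal) = 1.23491×10⁶ kcal

1.23×10⁶ kcal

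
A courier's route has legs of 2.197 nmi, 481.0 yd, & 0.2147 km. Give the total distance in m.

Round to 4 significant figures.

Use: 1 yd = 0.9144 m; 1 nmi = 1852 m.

4723 m

2.197 nmi × 1852 = 4068.84 m
481.0 yd × 0.9144 = 439.826 m
0.2147 km × 1000 = 214.7 m
Total: 4068.84 + 439.826 + 214.7 = 4723.37 m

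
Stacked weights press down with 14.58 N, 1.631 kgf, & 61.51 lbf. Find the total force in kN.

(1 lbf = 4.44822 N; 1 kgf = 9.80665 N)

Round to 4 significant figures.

14.58 N (already N)
1.631 kgf × 9.80665 = 15.9946 N
61.51 lbf × 4.44822 = 273.61 N
Sum: 14.58 + 15.9946 + 273.61 = 304.185 N
In kN: 304.185 / 1000 = 0.304185 kN

0.3042 kN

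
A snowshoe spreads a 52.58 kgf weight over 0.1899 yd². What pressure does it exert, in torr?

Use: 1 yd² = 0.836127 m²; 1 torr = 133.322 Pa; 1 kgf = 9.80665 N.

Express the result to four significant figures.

24.36 torr

52.58 kgf × 9.80665 = 515.634 N
0.1899 yd² × 0.836127 = 0.158781 m²
P = F / A = 515.634 N / 0.158781 m² = 3247.45 Pa
3247.45 Pa ÷ (133.322 Pa/torr) = 24.3579 torr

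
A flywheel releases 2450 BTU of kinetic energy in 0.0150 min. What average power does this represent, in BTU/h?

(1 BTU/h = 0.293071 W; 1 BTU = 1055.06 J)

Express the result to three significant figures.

2450 BTU × 1055.06 → 2.5849×10⁶ J
0.0150 min × 60 → 0.9 s
P = E / t = 2.5849×10⁶ J / 0.9 s = 2.87211×10⁶ W
2.87211×10⁶ W ÷ (0.293071 W/BTU/h) = 9.80005×10⁶ BTU/h

9.80×10⁶ BTU/h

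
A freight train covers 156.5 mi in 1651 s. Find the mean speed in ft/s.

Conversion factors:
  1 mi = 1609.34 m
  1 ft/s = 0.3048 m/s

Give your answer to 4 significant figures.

500.5 ft/s

156.5 mi × 1609.34 → 251862 m
v = d / t = 251862 m / 1651 s = 152.551 m/s
152.551 m/s ÷ (0.3048 m/s/ft/s) = 500.495 ft/s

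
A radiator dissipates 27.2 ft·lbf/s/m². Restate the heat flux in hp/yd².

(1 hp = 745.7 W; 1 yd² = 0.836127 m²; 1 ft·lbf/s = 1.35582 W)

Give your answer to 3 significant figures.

0.0414 hp/yd²

27.2 ft·lbf/s/m² × 1.35582 W/ft·lbf/s = 36.8783 W/m²
36.8783 W/m² ÷ 745.7 W/hp × 0.836127 m²/yd² = 0.0413503 hp/yd²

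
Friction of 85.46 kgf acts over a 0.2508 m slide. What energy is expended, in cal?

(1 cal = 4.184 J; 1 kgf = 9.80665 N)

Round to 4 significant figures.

85.46 kgf × 9.80665 → 838.076 N
W = F × d = 838.076 N × 0.2508 m = 210.189 J
210.189 J ÷ (4.184 J/cal) = 50.2364 cal

50.24 cal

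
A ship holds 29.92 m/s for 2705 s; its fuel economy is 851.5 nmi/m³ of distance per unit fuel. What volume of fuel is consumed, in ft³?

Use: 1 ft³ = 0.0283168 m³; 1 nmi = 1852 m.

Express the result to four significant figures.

1.812 ft³

d = v × t = 29.92 × 2705 = 80933.6 m
851.5 nmi/m³ → 1.57698×10⁶ m/m³
V = d / (distance per unit fuel) = 80933.6 / 1.57698×10⁶ = 0.0513219 m³
In ft³: 0.0513219 / 0.0283168 = 1.81242 ft³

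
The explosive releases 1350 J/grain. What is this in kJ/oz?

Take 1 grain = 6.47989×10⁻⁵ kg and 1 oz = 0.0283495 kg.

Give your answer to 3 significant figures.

591 kJ/oz

1350 J/grain ÷ 6.47989×10⁻⁵ kg/grain = 2.08337×10⁷ J/kg
2.08337×10⁷ J/kg ÷ 1000 J/kJ × 0.0283495 kg/oz = 590.625 kJ/oz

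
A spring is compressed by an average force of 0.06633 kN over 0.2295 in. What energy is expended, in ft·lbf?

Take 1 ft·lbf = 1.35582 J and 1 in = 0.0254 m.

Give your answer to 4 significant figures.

0.2852 ft·lbf

0.06633 kN × 1000 → 66.33 N
0.2295 in × 0.0254 → 0.0058293 m
W = F × d = 66.33 N × 0.0058293 m = 0.386657 J
0.386657 J ÷ (1.35582 J/ft·lbf) = 0.285183 ft·lbf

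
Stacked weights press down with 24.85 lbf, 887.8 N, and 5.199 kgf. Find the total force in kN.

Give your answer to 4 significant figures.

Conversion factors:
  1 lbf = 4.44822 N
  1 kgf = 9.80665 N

1.049 kN

24.85 lbf × 4.44822 = 110.538 N
887.8 N (already N)
5.199 kgf × 9.80665 = 50.9848 N
Total: 110.538 + 887.8 + 50.9848 = 1049.32 N
In kN: 1049.32 / 1000 = 1.04932 kN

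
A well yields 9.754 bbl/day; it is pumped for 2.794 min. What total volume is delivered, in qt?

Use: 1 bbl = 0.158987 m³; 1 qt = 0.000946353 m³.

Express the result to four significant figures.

3.179 qt

9.754 bbl/day → 1.79486×10⁻⁵ m³/s
2.794 min → 167.64 s
V = Q × t = 1.79486×10⁻⁵ × 167.64 = 0.0030089 m³
In qt: 0.0030089 / 0.000946353 = 3.17947 qt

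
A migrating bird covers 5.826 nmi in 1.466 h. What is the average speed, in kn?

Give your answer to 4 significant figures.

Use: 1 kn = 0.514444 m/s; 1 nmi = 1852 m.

5.826 nmi × 1852 = 10789.8 m
1.466 h × 3600 = 5277.6 s
v = d / t = 10789.8 m / 5277.6 s = 2.04445 m/s
2.04445 m/s ÷ (0.514444 m/s/kn) = 3.9741 kn

3.974 kn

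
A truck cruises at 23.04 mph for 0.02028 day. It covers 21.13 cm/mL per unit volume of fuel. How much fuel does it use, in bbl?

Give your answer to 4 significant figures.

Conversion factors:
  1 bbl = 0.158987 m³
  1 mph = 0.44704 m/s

0.5372 bbl

23.04 mph → 10.2998 m/s
0.02028 day → 1752.19 s
d = v × t = 10.2998 × 1752.19 = 18047.2 m
21.13 cm/mL → 211300 m/m³
V = d / (distance per unit fuel) = 18047.2 / 211300 = 0.0854103 m³
In bbl: 0.0854103 / 0.158987 = 0.537216 bbl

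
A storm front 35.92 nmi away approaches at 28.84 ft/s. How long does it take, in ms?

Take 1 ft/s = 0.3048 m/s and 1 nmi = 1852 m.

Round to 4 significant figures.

7.568×10⁶ ms

35.92 nmi × 1852 = 66523.8 m
28.84 ft/s × 0.3048 = 8.79043 m/s
t = d / v = 66523.8 m / 8.79043 m/s = 7567.75 s
7567.75 s ÷ (0.001 s/ms) = 7.56775×10⁶ ms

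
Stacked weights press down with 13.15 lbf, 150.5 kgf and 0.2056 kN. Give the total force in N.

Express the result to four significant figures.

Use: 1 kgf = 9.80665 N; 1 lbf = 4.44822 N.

13.15 lbf × 4.44822 = 58.4941 N
150.5 kgf × 9.80665 = 1475.9 N
0.2056 kN × 1000 = 205.6 N
Combined: 58.4941 + 1475.9 + 205.6 = 1739.99 N

1740 N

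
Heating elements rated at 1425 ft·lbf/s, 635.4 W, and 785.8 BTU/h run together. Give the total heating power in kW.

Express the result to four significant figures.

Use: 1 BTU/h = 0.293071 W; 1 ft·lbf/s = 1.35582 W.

2.798 kW

1425 ft·lbf/s × 1.35582 → 1932.04 W
635.4 W (already W)
785.8 BTU/h × 0.293071 → 230.295 W
Combined: 1932.04 + 635.4 + 230.295 = 2797.74 W
In kW: 2797.74 / 1000 = 2.79774 kW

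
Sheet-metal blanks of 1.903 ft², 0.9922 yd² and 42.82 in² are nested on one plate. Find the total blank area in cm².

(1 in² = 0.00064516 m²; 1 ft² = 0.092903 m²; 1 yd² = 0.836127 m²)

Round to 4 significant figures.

1.903 ft² × 0.092903 = 0.176794 m²
0.9922 yd² × 0.836127 = 0.829605 m²
42.82 in² × 0.00064516 = 0.0276258 m²
Combined: 0.176794 + 0.829605 + 0.0276258 = 1.03402 m²
In cm²: 1.03402 / 0.0001 = 10340.2 cm²

1.034×10⁴ cm²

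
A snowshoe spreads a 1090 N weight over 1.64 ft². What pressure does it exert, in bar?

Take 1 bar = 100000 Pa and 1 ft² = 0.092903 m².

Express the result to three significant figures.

1.64 ft² × 0.092903 = 0.152361 m²
P = F / A = 1090 N / 0.152361 m² = 7154.06 Pa
7154.06 Pa ÷ (100000 Pa/bar) = 0.0715406 bar

0.0715 bar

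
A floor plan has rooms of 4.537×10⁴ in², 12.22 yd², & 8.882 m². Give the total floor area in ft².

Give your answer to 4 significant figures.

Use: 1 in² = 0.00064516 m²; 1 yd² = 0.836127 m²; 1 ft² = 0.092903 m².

520.7 ft²

4.537×10⁴ in² × 0.00064516 = 29.2709 m²
12.22 yd² × 0.836127 = 10.2175 m²
8.882 m² (already m²)
Sum: 29.2709 + 10.2175 + 8.882 = 48.3704 m²
In ft²: 48.3704 / 0.092903 = 520.655 ft²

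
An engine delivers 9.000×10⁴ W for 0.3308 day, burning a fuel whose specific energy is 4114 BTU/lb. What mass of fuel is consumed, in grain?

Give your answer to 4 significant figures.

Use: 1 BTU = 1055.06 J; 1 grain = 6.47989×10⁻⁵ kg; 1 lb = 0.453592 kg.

4.148×10⁶ grain

0.3308 day → 28581.1 s
E = P × t = 90000 × 28581.1 = 2.5723×10⁹ J
4114 BTU/lb → 9.56921×10⁶ J/kg
m = E / e_s = 2.5723×10⁹ / 9.56921×10⁶ = 268.81 kg
In grain: 268.81 / 6.47989×10⁻⁵ = 4.14837×10⁶ grain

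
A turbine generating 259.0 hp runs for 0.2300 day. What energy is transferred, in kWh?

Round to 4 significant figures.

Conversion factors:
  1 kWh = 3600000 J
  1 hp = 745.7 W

259.0 hp × 745.7 → 193136 W
0.2300 day × 86400 → 19872 s
E = P × t = 193136 W × 19872 s = 3.838×10⁹ J
3.838×10⁹ J ÷ (3600000 J/kWh) = 1066.11 kWh

1066 kWh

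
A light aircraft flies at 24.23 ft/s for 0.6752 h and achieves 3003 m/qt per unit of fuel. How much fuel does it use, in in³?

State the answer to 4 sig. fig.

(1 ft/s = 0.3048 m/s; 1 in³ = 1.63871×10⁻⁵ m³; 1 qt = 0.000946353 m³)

24.23 ft/s → 7.3853 m/s
0.6752 h → 2430.72 s
d = v × t = 7.3853 × 2430.72 = 17951.6 m
3003 m/qt → 3.17323×10⁶ m/m³
V = d / (distance per unit fuel) = 17951.6 / 3.17323×10⁶ = 0.0056572 m³
In in³: 0.0056572 / 1.63871×10⁻⁵ = 345.223 in³

345.2 in³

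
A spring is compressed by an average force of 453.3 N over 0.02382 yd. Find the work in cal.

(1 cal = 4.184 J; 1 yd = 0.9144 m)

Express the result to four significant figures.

0.02382 yd × 0.9144 → 0.021781 m
W = F × d = 453.3 N × 0.021781 m = 9.87333 J
9.87333 J ÷ (4.184 J/cal) = 2.35978 cal

2.360 cal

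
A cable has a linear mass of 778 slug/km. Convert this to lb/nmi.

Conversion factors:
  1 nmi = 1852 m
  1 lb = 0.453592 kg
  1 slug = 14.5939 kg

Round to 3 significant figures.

778 slug/km × 14.5939 kg/slug ÷ 1000 m/km = 11.3541 kg/m
11.3541 kg/m ÷ 0.453592 kg/lb × 1852 m/nmi = 46358.4 lb/nmi

4.64×10⁴ lb/nmi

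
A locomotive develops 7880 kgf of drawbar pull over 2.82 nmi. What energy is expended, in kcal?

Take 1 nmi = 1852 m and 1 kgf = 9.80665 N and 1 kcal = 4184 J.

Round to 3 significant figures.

7880 kgf × 9.80665 = 77276.4 N
2.82 nmi × 1852 = 5222.64 m
W = F × d = 77276.4 N × 5222.64 m = 4.03587×10⁸ J
4.03587×10⁸ J ÷ (4184 J/kcal) = 96459.6 kcal

9.65×10⁴ kcal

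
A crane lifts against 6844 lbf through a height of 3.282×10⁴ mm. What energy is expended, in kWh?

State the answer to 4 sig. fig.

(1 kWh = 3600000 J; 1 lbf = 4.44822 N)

6844 lbf × 4.44822 = 30443.6 N
3.282×10⁴ mm × 0.001 = 32.82 m
W = F × d = 30443.6 N × 32.82 m = 999159 J
999159 J ÷ (3600000 J/kWh) = 0.277544 kWh

0.2775 kWh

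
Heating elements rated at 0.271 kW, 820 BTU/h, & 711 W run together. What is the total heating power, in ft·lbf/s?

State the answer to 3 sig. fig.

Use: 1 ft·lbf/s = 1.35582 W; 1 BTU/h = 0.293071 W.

902 ft·lbf/s

0.271 kW × 1000 = 271 W
820 BTU/h × 0.293071 = 240.318 W
711 W (already W)
Sum: 271 + 240.318 + 711 = 1222.32 W
In ft·lbf/s: 1222.32 / 1.35582 = 901.536 ft·lbf/s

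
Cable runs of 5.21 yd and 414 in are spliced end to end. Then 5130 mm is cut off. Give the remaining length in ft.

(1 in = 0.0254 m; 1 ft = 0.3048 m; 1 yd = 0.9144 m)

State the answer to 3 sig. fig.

33.3 ft

5.21 yd × 0.9144 = 4.76402 m
414 in × 0.0254 = 10.5156 m
5130 mm × 0.001 = 5.13 m
Net: 4.76402 + 10.5156 − 5.13 = 10.1496 m
In ft: 10.1496 / 0.3048 = 33.2992 ft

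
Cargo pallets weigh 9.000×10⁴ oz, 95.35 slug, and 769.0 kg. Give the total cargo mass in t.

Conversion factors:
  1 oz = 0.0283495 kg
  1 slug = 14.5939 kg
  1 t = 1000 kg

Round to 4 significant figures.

4.712 t

9.000×10⁴ oz × 0.0283495 → 2551.46 kg
95.35 slug × 14.5939 → 1391.53 kg
769.0 kg (already kg)
Sum: 2551.46 + 1391.53 + 769 = 4711.99 kg
In t: 4711.99 / 1000 = 4.71199 t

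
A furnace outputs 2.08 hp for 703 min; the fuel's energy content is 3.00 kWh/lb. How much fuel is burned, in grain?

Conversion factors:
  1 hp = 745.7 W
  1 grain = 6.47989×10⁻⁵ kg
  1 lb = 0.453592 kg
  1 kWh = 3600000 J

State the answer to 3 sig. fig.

4.24×10⁴ grain

2.08 hp → 1551.06 W
703 min → 42180 s
E = P × t = 1551.06 × 42180 = 6.54237×10⁷ J
3.00 kWh/lb → 2.38099×10⁷ J/kg
m = E / e_s = 6.54237×10⁷ / 2.38099×10⁷ = 2.74775 kg
In grain: 2.74775 / 6.47989×10⁻⁵ = 42404.3 grain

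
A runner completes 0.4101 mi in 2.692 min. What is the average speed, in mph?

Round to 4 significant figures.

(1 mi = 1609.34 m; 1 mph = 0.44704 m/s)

0.4101 mi × 1609.34 = 659.99 m
2.692 min × 60 = 161.52 s
v = d / t = 659.99 m / 161.52 s = 4.08612 m/s
4.08612 m/s ÷ (0.44704 m/s/mph) = 9.14039 mph

9.140 mph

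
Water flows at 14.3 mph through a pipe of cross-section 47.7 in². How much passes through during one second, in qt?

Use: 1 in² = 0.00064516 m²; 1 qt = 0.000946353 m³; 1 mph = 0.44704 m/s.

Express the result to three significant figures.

14.3 mph × 0.44704 = 6.39267 m/s
47.7 in² × 0.00064516 = 0.0307741 m²
V = v × A × t = 6.39267 m/s × 0.0307741 m² × 1 s = 0.196729 m³
0.196729 m³ ÷ (0.000946353 m³/qt) = 207.881 qt

208 qt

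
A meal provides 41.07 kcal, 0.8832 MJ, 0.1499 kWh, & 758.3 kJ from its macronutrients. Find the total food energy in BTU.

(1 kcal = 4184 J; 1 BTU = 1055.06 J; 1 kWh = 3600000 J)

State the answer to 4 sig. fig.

41.07 kcal × 4184 = 171837 J
0.8832 MJ × 1000000 = 883200 J
0.1499 kWh × 3600000 = 539640 J
758.3 kJ × 1000 = 758300 J
Total: 171837 + 883200 + 539640 + 758300 = 2.35298×10⁶ J
In BTU: 2.35298×10⁶ / 1055.06 = 2230.19 BTU

2230 BTU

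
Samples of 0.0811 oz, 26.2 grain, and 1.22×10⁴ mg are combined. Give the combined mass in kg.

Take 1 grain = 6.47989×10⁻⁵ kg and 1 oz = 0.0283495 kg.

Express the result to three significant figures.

0.0162 kg

0.0811 oz × 0.0283495 → 0.00229914 kg
26.2 grain × 6.47989×10⁻⁵ → 0.00169773 kg
1.22×10⁴ mg × 10⁻⁶ → 0.0122 kg
Sum: 0.00229914 + 0.00169773 + 0.0122 = 0.0161969 kg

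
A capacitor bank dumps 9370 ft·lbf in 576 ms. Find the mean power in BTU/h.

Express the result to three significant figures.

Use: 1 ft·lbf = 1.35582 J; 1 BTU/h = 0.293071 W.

7.53×10⁴ BTU/h

9370 ft·lbf × 1.35582 = 12704 J
576 ms × 0.001 = 0.576 s
P = E / t = 12704 J / 0.576 s = 22055.6 W
22055.6 W ÷ (0.293071 W/BTU/h) = 75256.8 BTU/h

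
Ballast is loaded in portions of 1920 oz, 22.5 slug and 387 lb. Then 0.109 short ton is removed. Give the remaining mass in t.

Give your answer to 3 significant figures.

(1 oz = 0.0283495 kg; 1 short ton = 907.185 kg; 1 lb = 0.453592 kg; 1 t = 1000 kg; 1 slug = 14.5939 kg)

0.459 t

1920 oz × 0.0283495 = 54.431 kg
22.5 slug × 14.5939 = 328.363 kg
387 lb × 0.453592 = 175.54 kg
0.109 short ton × 907.185 = 98.8832 kg
Net: 54.431 + 328.363 + 175.54 − 98.8832 = 459.451 kg
In t: 459.451 / 1000 = 0.459451 t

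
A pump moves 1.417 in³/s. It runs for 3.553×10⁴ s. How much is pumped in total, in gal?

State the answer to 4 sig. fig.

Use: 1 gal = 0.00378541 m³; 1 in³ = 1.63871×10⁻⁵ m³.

1.417 in³/s → 2.32205×10⁻⁵ m³/s
V = Q × t = 2.32205×10⁻⁵ × 35530 = 0.825024 m³
In gal: 0.825024 / 0.00378541 = 217.948 gal

217.9 gal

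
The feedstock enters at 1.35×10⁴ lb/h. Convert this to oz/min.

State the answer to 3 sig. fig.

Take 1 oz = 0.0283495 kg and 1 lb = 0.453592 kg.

1.35×10⁴ lb/h × 0.453592 kg/lb ÷ 3600 s/h = 1.70097 kg/s
1.70097 kg/s ÷ 0.0283495 kg/oz × 60 s/min = 3600 oz/min

3600 oz/min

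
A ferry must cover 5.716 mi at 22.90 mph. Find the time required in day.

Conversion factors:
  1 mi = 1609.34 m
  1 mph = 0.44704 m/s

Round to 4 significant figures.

0.01040 day

5.716 mi × 1609.34 → 9198.99 m
22.90 mph × 0.44704 → 10.2372 m/s
t = d / v = 9198.99 m / 10.2372 m/s = 898.585 s
898.585 s ÷ (86400 s/day) = 0.0104003 day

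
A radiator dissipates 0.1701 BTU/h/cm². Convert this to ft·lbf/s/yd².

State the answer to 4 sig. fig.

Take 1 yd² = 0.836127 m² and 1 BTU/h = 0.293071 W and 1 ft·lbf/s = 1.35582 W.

307.4 ft·lbf/s/yd²

0.1701 BTU/h/cm² × 0.293071 W/BTU/h ÷ 0.0001 m²/cm² = 498.514 W/m²
498.514 W/m² ÷ 1.35582 W/ft·lbf/s × 0.836127 m²/yd² = 307.431 ft·lbf/s/yd²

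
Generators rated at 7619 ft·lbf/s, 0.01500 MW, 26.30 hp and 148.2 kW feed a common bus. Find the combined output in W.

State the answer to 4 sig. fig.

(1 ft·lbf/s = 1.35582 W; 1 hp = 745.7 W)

7619 ft·lbf/s × 1.35582 = 10330 W
0.01500 MW × 1000000 = 15000 W
26.30 hp × 745.7 = 19611.9 W
148.2 kW × 1000 = 148200 W
Combined: 10330 + 15000 + 19611.9 + 148200 = 193142 W

1.931×10⁵ W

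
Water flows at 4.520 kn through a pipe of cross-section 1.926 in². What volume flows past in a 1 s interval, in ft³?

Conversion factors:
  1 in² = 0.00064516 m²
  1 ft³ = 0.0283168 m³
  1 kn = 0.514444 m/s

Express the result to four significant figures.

4.520 kn × 0.514444 = 2.32529 m/s
1.926 in² × 0.00064516 = 0.00124258 m²
V = v × A × t = 2.32529 m/s × 0.00124258 m² × 1 s = 0.00288936 m³
0.00288936 m³ ÷ (0.0283168 m³/ft³) = 0.102037 ft³

0.1020 ft³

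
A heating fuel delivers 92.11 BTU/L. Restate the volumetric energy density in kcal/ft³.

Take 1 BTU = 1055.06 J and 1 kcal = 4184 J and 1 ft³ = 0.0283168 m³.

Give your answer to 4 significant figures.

92.11 BTU/L × 1055.06 J/BTU ÷ 0.001 m³/L = 9.71816×10⁷ J/m³
9.71816×10⁷ J/m³ ÷ 4184 J/kcal × 0.0283168 m³/ft³ = 657.713 kcal/ft³

657.7 kcal/ft³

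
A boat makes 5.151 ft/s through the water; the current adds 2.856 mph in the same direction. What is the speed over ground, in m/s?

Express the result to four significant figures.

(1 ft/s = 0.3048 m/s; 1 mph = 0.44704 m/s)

5.151 ft/s × 0.3048 = 1.57002 m/s
2.856 mph × 0.44704 = 1.27675 m/s
Sum: 1.57002 + 1.27675 = 2.84677 m/s

2.847 m/s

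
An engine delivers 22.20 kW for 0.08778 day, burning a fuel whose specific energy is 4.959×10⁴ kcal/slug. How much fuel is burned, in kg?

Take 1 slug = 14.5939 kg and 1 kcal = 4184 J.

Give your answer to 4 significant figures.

11.84 kg

22.20 kW → 22200 W
0.08778 day → 7584.19 s
E = P × t = 22200 × 7584.19 = 1.68369×10⁸ J
4.959×10⁴ kcal/slug → 1.42172×10⁷ J/kg
m = E / e_s = 1.68369×10⁸ / 1.42172×10⁷ = 11.8426 kg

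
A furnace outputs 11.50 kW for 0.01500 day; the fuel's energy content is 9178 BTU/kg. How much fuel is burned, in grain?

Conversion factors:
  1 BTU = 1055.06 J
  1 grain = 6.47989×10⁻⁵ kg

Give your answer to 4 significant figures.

11.50 kW → 11500 W
0.01500 day → 1296 s
E = P × t = 11500 × 1296 = 1.4904×10⁷ J
9178 BTU/kg → 9.68334×10⁶ J/kg
m = E / e_s = 1.4904×10⁷ / 9.68334×10⁶ = 1.53914 kg
In grain: 1.53914 / 6.47989×10⁻⁵ = 23752.6 grain

2.375×10⁴ grain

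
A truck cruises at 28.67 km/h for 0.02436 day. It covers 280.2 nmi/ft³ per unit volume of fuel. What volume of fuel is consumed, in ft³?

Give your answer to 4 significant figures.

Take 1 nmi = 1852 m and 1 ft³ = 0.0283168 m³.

0.03230 ft³

28.67 km/h → 7.96389 m/s
0.02436 day → 2104.7 s
d = v × t = 7.96389 × 2104.7 = 16761.6 m
280.2 nmi/ft³ → 1.83259×10⁷ m/m³
V = d / (distance per unit fuel) = 16761.6 / 1.83259×10⁷ = 9.1464×10⁻⁴ m³
In ft³: 9.1464×10⁻⁴ / 0.0283168 = 0.0323003 ft³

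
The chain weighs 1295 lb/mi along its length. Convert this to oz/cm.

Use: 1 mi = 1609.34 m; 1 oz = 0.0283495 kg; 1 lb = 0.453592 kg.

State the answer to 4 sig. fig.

1295 lb/mi × 0.453592 kg/lb ÷ 1609.34 m/mi = 0.364995 kg/m
0.364995 kg/m ÷ 0.0283495 kg/oz × 0.01 m/cm = 0.128748 oz/cm

0.1287 oz/cm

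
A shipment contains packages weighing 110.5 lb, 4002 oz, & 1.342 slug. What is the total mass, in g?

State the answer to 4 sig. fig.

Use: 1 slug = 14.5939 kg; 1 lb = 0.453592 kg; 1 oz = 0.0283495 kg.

110.5 lb × 0.453592 = 50.1219 kg
4002 oz × 0.0283495 = 113.455 kg
1.342 slug × 14.5939 = 19.585 kg
Sum: 50.1219 + 113.455 + 19.585 = 183.162 kg
In g: 183.162 / 0.001 = 183162 g

1.832×10⁵ g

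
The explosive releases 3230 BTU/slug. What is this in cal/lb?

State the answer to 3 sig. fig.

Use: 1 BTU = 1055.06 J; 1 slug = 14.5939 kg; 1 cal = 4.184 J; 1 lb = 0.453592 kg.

2.53×10⁴ cal/lb

3230 BTU/slug × 1055.06 J/BTU ÷ 14.5939 kg/slug = 233512 J/kg
233512 J/kg ÷ 4.184 J/cal × 0.453592 kg/lb = 25315.3 cal/lb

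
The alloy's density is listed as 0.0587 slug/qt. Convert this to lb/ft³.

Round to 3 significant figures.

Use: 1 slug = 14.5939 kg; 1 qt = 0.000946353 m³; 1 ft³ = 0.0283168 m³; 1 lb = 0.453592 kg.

0.0587 slug/qt × 14.5939 kg/slug ÷ 0.000946353 m³/qt = 905.225 kg/m³
905.225 kg/m³ ÷ 0.453592 kg/lb × 0.0283168 m³/ft³ = 56.5113 lb/ft³

56.5 lb/ft³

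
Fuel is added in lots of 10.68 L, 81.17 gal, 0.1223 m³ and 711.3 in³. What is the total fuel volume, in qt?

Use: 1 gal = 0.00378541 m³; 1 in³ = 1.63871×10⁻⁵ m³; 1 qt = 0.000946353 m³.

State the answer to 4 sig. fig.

477.5 qt

10.68 L × 0.001 = 0.01068 m³
81.17 gal × 0.00378541 = 0.307262 m³
0.1223 m³ (already m³)
711.3 in³ × 1.63871×10⁻⁵ = 0.0116561 m³
Total: 0.01068 + 0.307262 + 0.1223 + 0.0116561 = 0.451898 m³
In qt: 0.451898 / 0.000946353 = 477.515 qt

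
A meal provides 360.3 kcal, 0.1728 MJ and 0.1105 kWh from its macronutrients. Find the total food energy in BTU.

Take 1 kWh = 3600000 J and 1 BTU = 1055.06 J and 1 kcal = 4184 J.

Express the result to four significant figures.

1970 BTU

360.3 kcal × 4184 → 1.5075×10⁶ J
0.1728 MJ × 1000000 → 172800 J
0.1105 kWh × 3600000 → 397800 J
Total: 1.5075×10⁶ + 172800 + 397800 = 2.0781×10⁶ J
In BTU: 2.0781×10⁶ / 1055.06 = 1969.65 BTU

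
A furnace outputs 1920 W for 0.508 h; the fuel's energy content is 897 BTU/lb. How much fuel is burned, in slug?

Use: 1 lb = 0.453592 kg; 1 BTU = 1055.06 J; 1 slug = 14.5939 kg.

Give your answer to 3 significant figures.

0.508 h → 1828.8 s
E = P × t = 1920 × 1828.8 = 3.5113×10⁶ J
897 BTU/lb → 2.08643×10⁶ J/kg
m = E / e_s = 3.5113×10⁶ / 2.08643×10⁶ = 1.68292 kg
In slug: 1.68292 / 14.5939 = 0.115317 slug

0.115 slug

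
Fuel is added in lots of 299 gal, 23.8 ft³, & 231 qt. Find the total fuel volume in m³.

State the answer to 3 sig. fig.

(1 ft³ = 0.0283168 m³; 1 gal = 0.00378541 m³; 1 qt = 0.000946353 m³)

299 gal × 0.00378541 → 1.13184 m³
23.8 ft³ × 0.0283168 → 0.67394 m³
231 qt × 0.000946353 → 0.218608 m³
Combined: 1.13184 + 0.67394 + 0.218608 = 2.02439 m³

2.02 m³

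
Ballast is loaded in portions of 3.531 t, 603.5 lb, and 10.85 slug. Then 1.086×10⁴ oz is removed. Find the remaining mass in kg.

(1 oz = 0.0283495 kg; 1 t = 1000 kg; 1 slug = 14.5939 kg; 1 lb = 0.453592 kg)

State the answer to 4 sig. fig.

3655 kg

3.531 t × 1000 → 3531 kg
603.5 lb × 0.453592 → 273.743 kg
10.85 slug × 14.5939 → 158.344 kg
1.086×10⁴ oz × 0.0283495 → 307.876 kg
Net: 3531 + 273.743 + 158.344 − 307.876 = 3655.21 kg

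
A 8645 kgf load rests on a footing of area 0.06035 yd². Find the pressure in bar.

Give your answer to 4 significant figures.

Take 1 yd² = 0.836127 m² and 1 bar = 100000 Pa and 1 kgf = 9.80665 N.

8645 kgf × 9.80665 = 84778.5 N
0.06035 yd² × 0.836127 = 0.0504603 m²
P = F / A = 84778.5 N / 0.0504603 m² = 1.6801×10⁶ Pa
1.6801×10⁶ Pa ÷ (100000 Pa/bar) = 16.801 bar

16.80 bar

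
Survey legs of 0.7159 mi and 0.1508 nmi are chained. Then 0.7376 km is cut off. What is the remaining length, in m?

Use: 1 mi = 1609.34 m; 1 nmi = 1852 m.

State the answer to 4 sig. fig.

0.7159 mi × 1609.34 = 1152.13 m
0.1508 nmi × 1852 = 279.282 m
0.7376 km × 1000 = 737.6 m
Net: 1152.13 + 279.282 − 737.6 = 693.812 m

693.8 m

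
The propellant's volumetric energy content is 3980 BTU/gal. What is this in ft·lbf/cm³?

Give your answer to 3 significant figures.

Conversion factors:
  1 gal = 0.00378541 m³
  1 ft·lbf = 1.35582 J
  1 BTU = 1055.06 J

818 ft·lbf/cm³

3980 BTU/gal × 1055.06 J/BTU ÷ 0.00378541 m³/gal = 1.1093×10⁹ J/m³
1.1093×10⁹ J/m³ ÷ 1.35582 J/ft·lbf × 10⁻⁶ m³/cm³ = 818.176 ft·lbf/cm³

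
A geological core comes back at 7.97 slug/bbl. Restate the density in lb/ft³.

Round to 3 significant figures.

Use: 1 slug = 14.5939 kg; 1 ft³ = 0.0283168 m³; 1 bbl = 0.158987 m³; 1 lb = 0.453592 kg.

45.7 lb/ft³

7.97 slug/bbl × 14.5939 kg/slug ÷ 0.158987 m³/bbl = 731.591 kg/m³
731.591 kg/m³ ÷ 0.453592 kg/lb × 0.0283168 m³/ft³ = 45.6717 lb/ft³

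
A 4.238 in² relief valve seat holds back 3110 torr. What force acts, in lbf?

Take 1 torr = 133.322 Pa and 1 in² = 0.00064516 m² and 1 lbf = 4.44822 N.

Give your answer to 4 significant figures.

3110 torr × 133.322 = 414631 Pa
4.238 in² × 0.00064516 = 0.00273419 m²
F = P × A = 414631 Pa × 0.00273419 m² = 1133.68 N
1133.68 N ÷ (4.44822 N/lbf) = 254.861 lbf

254.9 lbf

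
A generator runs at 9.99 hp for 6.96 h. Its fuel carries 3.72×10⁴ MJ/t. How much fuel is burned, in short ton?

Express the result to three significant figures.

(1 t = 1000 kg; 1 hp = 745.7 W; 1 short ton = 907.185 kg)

0.00553 short ton

9.99 hp → 7449.54 W
6.96 h → 25056 s
E = P × t = 7449.54 × 25056 = 1.86656×10⁸ J
3.72×10⁴ MJ/t → 3.72×10⁷ J/kg
m = E / e_s = 1.86656×10⁸ / 3.72×10⁷ = 5.01763 kg
In short ton: 5.01763 / 907.185 = 0.00553099 short ton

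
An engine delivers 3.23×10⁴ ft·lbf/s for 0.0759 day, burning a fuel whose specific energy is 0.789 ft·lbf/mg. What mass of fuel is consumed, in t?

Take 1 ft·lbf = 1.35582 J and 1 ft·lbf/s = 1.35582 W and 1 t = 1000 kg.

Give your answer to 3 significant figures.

0.268 t

3.23×10⁴ ft·lbf/s → 43793 W
0.0759 day → 6557.76 s
E = P × t = 43793 × 6557.76 = 2.87184×10⁸ J
0.789 ft·lbf/mg → 1.06974×10⁶ J/kg
m = E / e_s = 2.87184×10⁸ / 1.06974×10⁶ = 268.461 kg
In t: 268.461 / 1000 = 0.268461 t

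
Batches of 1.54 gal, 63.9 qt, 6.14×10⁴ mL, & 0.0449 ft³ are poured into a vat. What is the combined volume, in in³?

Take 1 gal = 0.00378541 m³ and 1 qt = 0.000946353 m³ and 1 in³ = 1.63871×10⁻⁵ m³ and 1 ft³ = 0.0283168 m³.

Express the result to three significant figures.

7870 in³

1.54 gal × 0.00378541 = 0.00582953 m³
63.9 qt × 0.000946353 = 0.060472 m³
6.14×10⁴ mL × 10⁻⁶ = 0.0614 m³
0.0449 ft³ × 0.0283168 = 0.00127142 m³
Total: 0.00582953 + 0.060472 + 0.0614 + 0.00127142 = 0.128973 m³
In in³: 0.128973 / 1.63871×10⁻⁵ = 7870.4 in³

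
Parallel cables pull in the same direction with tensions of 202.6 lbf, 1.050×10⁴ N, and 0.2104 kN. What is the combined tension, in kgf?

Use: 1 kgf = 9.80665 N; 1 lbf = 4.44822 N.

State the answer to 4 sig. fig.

1184 kgf

202.6 lbf × 4.44822 → 901.209 N
1.050×10⁴ N (already N)
0.2104 kN × 1000 → 210.4 N
Sum: 901.209 + 10500 + 210.4 = 11611.6 N
In kgf: 11611.6 / 9.80665 = 1184.05 kgf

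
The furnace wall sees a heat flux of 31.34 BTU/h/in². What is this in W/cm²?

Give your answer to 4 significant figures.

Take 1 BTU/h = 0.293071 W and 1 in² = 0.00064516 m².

1.424 W/cm²

31.34 BTU/h/in² × 0.293071 W/BTU/h ÷ 0.00064516 m²/in² = 14236.5 W/m²
14236.5 W/m² × 0.0001 m²/cm² = 1.42365 W/cm²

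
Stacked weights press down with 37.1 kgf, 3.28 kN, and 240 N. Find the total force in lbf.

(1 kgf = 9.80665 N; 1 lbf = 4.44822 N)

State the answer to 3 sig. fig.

873 lbf

37.1 kgf × 9.80665 → 363.827 N
3.28 kN × 1000 → 3280 N
240 N (already N)
Combined: 363.827 + 3280 + 240 = 3883.83 N
In lbf: 3883.83 / 4.44822 = 873.12 lbf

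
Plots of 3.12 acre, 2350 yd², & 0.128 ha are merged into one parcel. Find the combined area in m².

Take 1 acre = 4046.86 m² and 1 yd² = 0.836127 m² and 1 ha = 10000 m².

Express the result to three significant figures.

3.12 acre × 4046.86 = 12626.2 m²
2350 yd² × 0.836127 = 1964.9 m²
0.128 ha × 10000 = 1280 m²
Sum: 12626.2 + 1964.9 + 1280 = 15871.1 m²

1.59×10⁴ m²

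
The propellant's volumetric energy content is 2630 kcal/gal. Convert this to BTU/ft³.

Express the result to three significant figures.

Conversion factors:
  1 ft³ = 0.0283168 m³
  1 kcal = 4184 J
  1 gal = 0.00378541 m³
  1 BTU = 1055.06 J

2630 kcal/gal × 4184 J/kcal ÷ 0.00378541 m³/gal = 2.90693×10⁹ J/m³
2.90693×10⁹ J/m³ ÷ 1055.06 J/BTU × 0.0283168 m³/ft³ = 78019.2 BTU/ft³

7.80×10⁴ BTU/ft³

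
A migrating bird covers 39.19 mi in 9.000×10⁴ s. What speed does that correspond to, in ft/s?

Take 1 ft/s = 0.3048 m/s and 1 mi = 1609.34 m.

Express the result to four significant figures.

39.19 mi × 1609.34 → 63070 m
v = d / t = 63070 m / 90000 s = 0.700778 m/s
0.700778 m/s ÷ (0.3048 m/s/ft/s) = 2.29914 ft/s

2.299 ft/s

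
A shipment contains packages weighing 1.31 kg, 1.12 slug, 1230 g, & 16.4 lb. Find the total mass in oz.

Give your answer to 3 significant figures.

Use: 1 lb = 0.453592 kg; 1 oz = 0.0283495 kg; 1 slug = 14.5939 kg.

929 oz

1.31 kg (already kg)
1.12 slug × 14.5939 = 16.3452 kg
1230 g × 0.001 = 1.23 kg
16.4 lb × 0.453592 = 7.43891 kg
Sum: 1.31 + 16.3452 + 1.23 + 7.43891 = 26.3241 kg
In oz: 26.3241 / 0.0283495 = 928.556 oz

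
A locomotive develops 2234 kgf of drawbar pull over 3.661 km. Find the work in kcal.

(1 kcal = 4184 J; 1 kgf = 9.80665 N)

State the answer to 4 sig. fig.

1.917×10⁴ kcal

2234 kgf × 9.80665 → 21908.1 N
3.661 km × 1000 → 3661 m
W = F × d = 21908.1 N × 3661 m = 8.02056×10⁷ J
8.02056×10⁷ J ÷ (4184 J/kcal) = 19169.6 kcal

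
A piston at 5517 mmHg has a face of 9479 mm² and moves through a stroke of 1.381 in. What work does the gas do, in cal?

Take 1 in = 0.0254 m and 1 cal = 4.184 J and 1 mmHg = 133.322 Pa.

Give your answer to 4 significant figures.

58.45 cal

5517 mmHg → 735537 Pa
9479 mm² → 0.009479 m²
F = P × A = 735537 × 0.009479 = 6972.16 N
1.381 in → 0.0350774 m
W = F × d = 6972.16 × 0.0350774 = 244.565 J
In cal: 244.565 / 4.184 = 58.4524 cal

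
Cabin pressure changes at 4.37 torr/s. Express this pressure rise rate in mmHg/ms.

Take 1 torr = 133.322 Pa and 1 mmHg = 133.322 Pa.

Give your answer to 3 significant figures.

0.00437 mmHg/ms

4.37 torr/s × 133.322 Pa/torr = 582.617 Pa/s
582.617 Pa/s ÷ 133.322 Pa/mmHg × 0.001 s/ms = 0.00437 mmHg/ms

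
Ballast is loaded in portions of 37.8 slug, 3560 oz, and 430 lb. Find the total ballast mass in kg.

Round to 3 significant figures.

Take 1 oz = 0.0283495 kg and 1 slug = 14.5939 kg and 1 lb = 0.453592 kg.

37.8 slug × 14.5939 = 551.649 kg
3560 oz × 0.0283495 = 100.924 kg
430 lb × 0.453592 = 195.045 kg
Sum: 551.649 + 100.924 + 195.045 = 847.618 kg

848 kg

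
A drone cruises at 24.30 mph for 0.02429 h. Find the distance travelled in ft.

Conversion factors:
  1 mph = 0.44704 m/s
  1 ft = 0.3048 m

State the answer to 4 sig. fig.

24.30 mph × 0.44704 → 10.8631 m/s
0.02429 h × 3600 → 87.444 s
d = v × t = 10.8631 m/s × 87.444 s = 949.913 m
949.913 m ÷ (0.3048 m/ft) = 3116.51 ft

3117 ft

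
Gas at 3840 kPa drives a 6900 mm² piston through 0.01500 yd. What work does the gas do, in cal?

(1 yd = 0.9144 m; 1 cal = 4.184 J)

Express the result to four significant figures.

86.86 cal

3840 kPa → 3.84×10⁶ Pa
6900 mm² → 0.0069 m²
F = P × A = 3.84×10⁶ × 0.0069 = 26496 N
0.01500 yd → 0.013716 m
W = F × d = 26496 × 0.013716 = 363.419 J
In cal: 363.419 / 4.184 = 86.8592 cal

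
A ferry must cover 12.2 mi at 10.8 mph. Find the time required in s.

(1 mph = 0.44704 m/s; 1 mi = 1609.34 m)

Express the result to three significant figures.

12.2 mi × 1609.34 → 19633.9 m
10.8 mph × 0.44704 → 4.82803 m/s
t = d / v = 19633.9 m / 4.82803 m/s = 4066.65 s

4070 s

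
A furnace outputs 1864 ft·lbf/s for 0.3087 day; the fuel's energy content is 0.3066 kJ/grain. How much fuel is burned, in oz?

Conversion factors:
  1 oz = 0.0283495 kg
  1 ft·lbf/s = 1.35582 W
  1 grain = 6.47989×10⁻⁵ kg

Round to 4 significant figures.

502.5 oz

1864 ft·lbf/s → 2527.25 W
0.3087 day → 26671.7 s
E = P × t = 2527.25 × 26671.7 = 6.74061×10⁷ J
0.3066 kJ/grain → 4.73156×10⁶ J/kg
m = E / e_s = 6.74061×10⁷ / 4.73156×10⁶ = 14.2461 kg
In oz: 14.2461 / 0.0283495 = 502.517 oz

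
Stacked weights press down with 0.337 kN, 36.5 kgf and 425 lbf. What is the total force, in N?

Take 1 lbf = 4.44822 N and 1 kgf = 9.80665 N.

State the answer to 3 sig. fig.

0.337 kN × 1000 = 337 N
36.5 kgf × 9.80665 = 357.943 N
425 lbf × 4.44822 = 1890.49 N
Sum: 337 + 357.943 + 1890.49 = 2585.43 N

2590 N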